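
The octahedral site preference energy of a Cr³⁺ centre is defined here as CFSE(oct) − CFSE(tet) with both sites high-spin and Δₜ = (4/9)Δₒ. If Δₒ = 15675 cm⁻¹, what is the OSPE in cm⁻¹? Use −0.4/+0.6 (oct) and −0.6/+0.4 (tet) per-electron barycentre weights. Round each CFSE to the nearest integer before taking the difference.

Cr³⁺: group 6, so d-count = 6 − 3 = 3.
Octahedral high-spin t2g^3 e_g^0: CFSE = -1.2 × 15675 = -18810 cm⁻¹.
In a tetrahedral site the filling is e^2 t2^1: CFSE(tet) = -0.8Δₜ = -0.8 × (4/9)(15675) = -5573 cm⁻¹.
OSPE = -18810 − (-5573) = -13237 cm⁻¹.

-13237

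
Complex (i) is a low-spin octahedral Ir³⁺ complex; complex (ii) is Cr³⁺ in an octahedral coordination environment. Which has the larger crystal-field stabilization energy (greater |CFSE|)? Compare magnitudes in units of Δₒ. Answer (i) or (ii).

(i): Group 9 minus oxidation state +3 gives a d⁶ configuration for Ir³⁺; t2g^6 e_g^0, CFSE = -2.4Δₒ.
(ii): Cr sits in group 6; removing 3 electrons leaves Cr³⁺ with 6 − 3 = 3 d electrons; For octahedral d³ the high- and low-spin configurations coincide; t2g^3 e_g^0, CFSE = -1.2Δₒ.
So (i) has the larger |CFSE|.

(i)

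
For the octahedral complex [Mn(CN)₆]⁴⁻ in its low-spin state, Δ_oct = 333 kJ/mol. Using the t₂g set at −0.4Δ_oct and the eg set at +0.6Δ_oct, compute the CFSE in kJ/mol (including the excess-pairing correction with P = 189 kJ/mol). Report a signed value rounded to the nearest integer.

Each CN⁻ contributes -1; 6 × (-1) = -6. With overall charge -4, Mn is in the +2 oxidation state.
Mn is in group 7, so Mn²⁺ is d⁵ (7 − 2 = 5).
The d⁵ electrons fill as t₂g⁵ eg⁰.
Orbital CFSE = 5(-0.4) + 0(0.6) = -2.0Δ_oct = -2.0 × 333 = -666 kJ/mol.
Pairing penalty: 2 pairs vs 0 in the high-spin reference → 2 extra × P = 378 kJ/mol.
Net CFSE = -666 + 378 = -288 kJ/mol.

-288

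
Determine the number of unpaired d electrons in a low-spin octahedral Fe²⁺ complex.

0

Fe is in group 8, so Fe²⁺ is d⁶ (8 − 2 = 6).
Configuration: t2g^6 e_g^0, giving 0 unpaired electrons.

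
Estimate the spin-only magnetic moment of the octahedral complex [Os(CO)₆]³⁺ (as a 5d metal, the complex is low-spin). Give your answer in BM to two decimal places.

1.73 BM

CO is neutral, so the +3 overall charge sits on Os: oxidation state +3.
Group 8 minus oxidation state +3 gives a d⁵ configuration for Os³⁺.
Configuration: t₂g⁵ eg⁰ → 1 unpaired electron.
μ(spin-only) = √[1(1+2)] = √3 ≈ 1.73 BM.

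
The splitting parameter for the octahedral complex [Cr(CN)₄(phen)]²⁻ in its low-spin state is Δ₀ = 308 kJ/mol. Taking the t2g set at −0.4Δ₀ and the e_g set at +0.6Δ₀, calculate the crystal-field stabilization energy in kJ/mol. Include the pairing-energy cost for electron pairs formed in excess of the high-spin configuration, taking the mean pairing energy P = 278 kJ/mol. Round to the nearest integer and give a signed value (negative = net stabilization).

-215

Ligand charges: 4×(-1) from CN⁻ and 1×(+0) from phen sum to -4; with overall charge -2, Cr is +2.
Group 6 minus oxidation state +2 gives a d⁴ configuration for Cr²⁺.
The d⁴ electrons fill as t2g^4 e_g^0.
The orbital stabilization is -1.6Δ₀ = -1.6 × 308 = -493 kJ/mol.
Relative to high-spin t2g^3 e_g^1 (0 paired), the low-spin configuration has 1 additional pair, contributing +1 × 278 = +278 kJ/mol.
Net CFSE = -493 + 278 = -215 kJ/mol.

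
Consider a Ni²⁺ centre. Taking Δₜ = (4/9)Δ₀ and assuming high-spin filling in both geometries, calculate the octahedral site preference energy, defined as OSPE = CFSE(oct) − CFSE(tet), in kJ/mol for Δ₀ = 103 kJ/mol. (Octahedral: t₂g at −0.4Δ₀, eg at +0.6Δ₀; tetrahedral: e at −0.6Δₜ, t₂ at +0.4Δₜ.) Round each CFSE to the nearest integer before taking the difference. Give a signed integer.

-87

Group 10 minus oxidation state +2 gives a d⁸ configuration for Ni²⁺.
Octahedral (high-spin): t₂g⁶ eg², CFSE = 6(−0.4) + 2(+0.6) = -1.2Δ₀ = -1.2 × 103 = -124 kJ/mol.
Tetrahedral: e⁴ t₂⁴, CFSE = 4(−0.6) + 4(+0.4) = -0.8Δₜ = -0.8 × (4/9) × 103 = -37 kJ/mol.
OSPE = CFSE(oct) − CFSE(tet) = -124 − (-37) = -87 kJ/mol.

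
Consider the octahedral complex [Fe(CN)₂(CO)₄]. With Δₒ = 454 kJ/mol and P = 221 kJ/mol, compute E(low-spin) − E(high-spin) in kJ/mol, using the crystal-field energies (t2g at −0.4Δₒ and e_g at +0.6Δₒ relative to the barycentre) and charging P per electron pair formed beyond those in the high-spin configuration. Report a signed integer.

Ligand charges: 2×(-1) from CN⁻ and 4×(+0) from CO sum to -2; with overall charge +0, Fe is +2.
Fe²⁺: group 8, so d-count = 8 − 2 = 6.
High-spin: t2g^4 e_g^2, CFSE = -0.4Δₒ = -182 kJ/mol.
Low-spin: t2g^6 e_g^0, orbital CFSE = -2.4Δₒ = -1090 kJ/mol; plus 2 excess pairs × P = +442 kJ/mol; total -648 kJ/mol.
E(LS) − E(HS) = -648 − (-182) = -466 kJ/mol.

-466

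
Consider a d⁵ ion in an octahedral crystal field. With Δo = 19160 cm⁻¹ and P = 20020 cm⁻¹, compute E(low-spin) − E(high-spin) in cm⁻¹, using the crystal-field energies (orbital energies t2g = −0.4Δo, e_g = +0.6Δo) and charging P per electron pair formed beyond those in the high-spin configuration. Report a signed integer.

1720

In the high-spin limit (t2g^3 e_g^2) the orbital term is 0.0Δo = 0 cm⁻¹, with no excess pairing.
Low-spin t2g^5 e_g^0 gives -2.0Δo = -38320 cm⁻¹, but forming 2 extra pairs costs 2P = 40040 cm⁻¹, so E(LS) = -38320 + 40040 = 1720 cm⁻¹.
The difference is 1720 − (0) = 1720 cm⁻¹, so high-spin lies lower.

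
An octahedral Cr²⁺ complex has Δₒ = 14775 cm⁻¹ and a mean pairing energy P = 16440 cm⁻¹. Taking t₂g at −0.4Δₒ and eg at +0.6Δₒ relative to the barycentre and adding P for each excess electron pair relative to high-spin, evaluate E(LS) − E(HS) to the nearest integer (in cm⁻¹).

Cr is in group 6, so Cr²⁺ is d⁴ (6 − 2 = 4).
High-spin d⁴ fills as t₂g³ eg¹ with CFSE 3(−0.4) + 1(+0.6) = -0.6Δₒ = -8865 cm⁻¹.
Low-spin: t₂g⁴ eg⁰, orbital CFSE = -1.6Δₒ = -23640 cm⁻¹; plus 1 excess pair × P = +16440 cm⁻¹; total -7200 cm⁻¹.
The difference is -7200 − (-8865) = 1665 cm⁻¹, so high-spin lies lower.

1665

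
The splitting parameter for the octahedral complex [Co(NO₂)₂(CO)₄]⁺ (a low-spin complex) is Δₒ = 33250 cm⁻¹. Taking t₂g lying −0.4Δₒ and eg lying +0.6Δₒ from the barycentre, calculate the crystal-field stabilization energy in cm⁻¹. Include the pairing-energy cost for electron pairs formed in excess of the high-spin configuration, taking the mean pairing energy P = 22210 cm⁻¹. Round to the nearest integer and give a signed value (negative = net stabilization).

-35380

Ligand charges: 2×(-1) from NO₂⁻ and 4×(+0) from CO sum to -2; with overall charge +1, Co is +3.
Co³⁺: group 9, so d-count = 9 − 3 = 6.
The d⁶ electrons fill as t₂g⁶ eg⁰.
CFSE(orbital) = 6×(-0.4Δₒ) + 0×(0.6Δₒ) = -2.4Δₒ; with Δₒ = 33250 cm⁻¹ that is -79800 cm⁻¹.
High-spin d⁶ would be t₂g⁴ eg² with 1 pair; low-spin has 3, so 2 excess pairs cost +2P = +44420 cm⁻¹.
Net CFSE = -79800 + 44420 = -35380 cm⁻¹.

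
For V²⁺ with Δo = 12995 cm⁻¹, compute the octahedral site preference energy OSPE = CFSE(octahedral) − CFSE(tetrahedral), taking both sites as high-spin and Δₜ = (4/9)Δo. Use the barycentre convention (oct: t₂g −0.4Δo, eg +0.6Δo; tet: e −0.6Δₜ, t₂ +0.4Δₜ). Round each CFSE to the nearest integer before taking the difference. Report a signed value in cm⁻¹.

-10974

V²⁺: group 5, so d-count = 5 − 2 = 3.
Octahedral (high-spin): t2g^3 e_g^0, CFSE = 3(−0.4) + 0(+0.6) = -1.2Δo = -1.2 × 12995 = -15594 cm⁻¹.
In a tetrahedral site the filling is e^2 t2^1: CFSE(tet) = -0.8Δₜ = -0.8 × (4/9)(12995) = -4620 cm⁻¹.
Subtracting, OSPE = -15594 − (-4620) = -10974 cm⁻¹.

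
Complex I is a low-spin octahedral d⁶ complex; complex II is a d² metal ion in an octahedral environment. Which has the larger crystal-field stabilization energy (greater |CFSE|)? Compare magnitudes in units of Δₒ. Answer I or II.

I: t2g^6 e_g^0, CFSE = -2.4Δₒ.
II: For octahedral d² the high- and low-spin configurations coincide; t₂g² eg⁰, CFSE = -0.8Δₒ.
So I has the larger |CFSE|.

I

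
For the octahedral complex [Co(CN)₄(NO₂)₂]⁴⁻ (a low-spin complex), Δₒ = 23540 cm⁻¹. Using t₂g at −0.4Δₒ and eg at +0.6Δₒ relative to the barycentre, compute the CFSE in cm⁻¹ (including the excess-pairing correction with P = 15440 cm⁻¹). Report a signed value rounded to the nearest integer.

-26932

Ligand charges: 4×(-1) from CN⁻ and 2×(-1) from NO₂⁻ sum to -6; with overall charge -4, Co is +2.
Co is in group 9, so Co²⁺ is d⁷ (9 − 2 = 7).
Electron filling gives t₂g⁶ eg¹.
Orbital CFSE = 6(-0.4) + 1(0.6) = -1.8Δₒ = -1.8 × 23540 = -42372 cm⁻¹.
Relative to high-spin t₂g⁵ eg² (2 paired), the low-spin configuration has 1 additional pair, contributing +1 × 15440 = +15440 cm⁻¹.
Overall CFSE = -42372 + 15440 = -26932 cm⁻¹.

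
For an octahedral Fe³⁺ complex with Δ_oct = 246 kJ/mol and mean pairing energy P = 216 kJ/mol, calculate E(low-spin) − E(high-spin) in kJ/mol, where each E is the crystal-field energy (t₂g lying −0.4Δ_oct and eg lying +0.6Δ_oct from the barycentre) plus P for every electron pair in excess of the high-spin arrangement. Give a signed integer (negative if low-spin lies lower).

Group 8 minus oxidation state +3 gives a d⁵ configuration for Fe³⁺.
High-spin: t₂g³ eg², CFSE = 0.0Δ_oct = 0 kJ/mol.
Low-spin: t₂g⁵ eg⁰, orbital CFSE = -2.0Δ_oct = -492 kJ/mol; plus 2 excess pairs × P = +432 kJ/mol; total -60 kJ/mol.
E(LS) − E(HS) = -60 − (0) = -60 kJ/mol.

-60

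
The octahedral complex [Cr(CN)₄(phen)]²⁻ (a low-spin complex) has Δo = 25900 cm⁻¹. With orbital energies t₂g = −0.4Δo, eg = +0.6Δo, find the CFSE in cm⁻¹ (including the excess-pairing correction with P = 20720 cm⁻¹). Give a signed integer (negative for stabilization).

-20720

Ligand charges: 4×(-1) from CN⁻ and 1×(+0) from phen sum to -4; with overall charge -2, Cr is +2.
Cr sits in group 6; removing 2 electrons leaves Cr²⁺ with 6 − 2 = 4 d electrons.
Electron filling gives t₂g⁴ eg⁰.
CFSE(orbital) = 4×(-0.4Δo) + 0×(0.6Δo) = -1.6Δo; with Δo = 25900 cm⁻¹ that is -41440 cm⁻¹.
Pairing penalty: 1 pair vs 0 in the high-spin reference → 1 extra × P = 20720 cm⁻¹.
Net CFSE = -41440 + 20720 = -20720 cm⁻¹.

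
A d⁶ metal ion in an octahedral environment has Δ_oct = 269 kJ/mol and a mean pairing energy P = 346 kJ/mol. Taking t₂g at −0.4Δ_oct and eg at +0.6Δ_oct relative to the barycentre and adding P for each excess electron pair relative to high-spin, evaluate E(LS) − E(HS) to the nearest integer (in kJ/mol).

High-spin d⁶ fills as t₂g⁴ eg² with CFSE 4(−0.4) + 2(+0.6) = -0.4Δ_oct = -108 kJ/mol.
Low-spin t₂g⁶ eg⁰ gives -2.4Δ_oct = -646 kJ/mol, but forming 2 extra pairs costs 2P = 692 kJ/mol, so E(LS) = -646 + 692 = 46 kJ/mol.
The difference is 46 − (-108) = 154 kJ/mol, so high-spin lies lower.

154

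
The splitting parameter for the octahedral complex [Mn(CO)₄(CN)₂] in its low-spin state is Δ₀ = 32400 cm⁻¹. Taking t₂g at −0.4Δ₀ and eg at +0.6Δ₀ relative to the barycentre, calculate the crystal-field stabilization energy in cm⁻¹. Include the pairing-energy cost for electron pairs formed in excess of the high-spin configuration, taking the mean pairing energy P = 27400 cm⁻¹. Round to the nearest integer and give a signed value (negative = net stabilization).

Ligand charges: 4×(+0) from CO and 2×(-1) from CN⁻ sum to -2; with overall charge +0, Mn is +2.
Mn sits in group 7; removing 2 electrons leaves Mn²⁺ with 7 − 2 = 5 d electrons.
Configuration: t₂g⁵ eg⁰.
The orbital stabilization is -2.0Δ₀ = -2.0 × 32400 = -64800 cm⁻¹.
High-spin d⁵ would be t₂g³ eg² with 0 pairs; low-spin has 2, so 2 excess pairs cost +2P = +54800 cm⁻¹.
Overall CFSE = -64800 + 54800 = -10000 cm⁻¹.

-10000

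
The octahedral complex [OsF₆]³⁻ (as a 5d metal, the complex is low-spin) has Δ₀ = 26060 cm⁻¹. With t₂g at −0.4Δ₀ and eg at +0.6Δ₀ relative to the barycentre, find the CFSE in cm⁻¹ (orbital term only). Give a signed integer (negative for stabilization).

Each F⁻ contributes -1; 6 × (-1) = -6. With overall charge -3, Os is in the +3 oxidation state.
Os sits in group 8; removing 3 electrons leaves Os³⁺ with 8 − 3 = 5 d electrons.
The d⁵ electrons fill as t₂g⁵ eg⁰.
CFSE(orbital) = 5×(-0.4Δ₀) + 0×(0.6Δ₀) = -2.0Δ₀; with Δ₀ = 26060 cm⁻¹ that is -52120 cm⁻¹.

-52120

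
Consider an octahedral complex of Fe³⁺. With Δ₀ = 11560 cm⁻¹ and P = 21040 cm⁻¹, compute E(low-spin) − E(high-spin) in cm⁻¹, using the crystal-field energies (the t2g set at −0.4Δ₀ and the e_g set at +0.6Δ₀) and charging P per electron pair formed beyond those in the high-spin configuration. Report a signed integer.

18960

Fe is in group 8, so Fe³⁺ is d⁵ (8 − 3 = 5).
High-spin d⁵ fills as t2g^3 e_g^2 with CFSE 3(−0.4) + 2(+0.6) = 0.0Δ₀ = 0 cm⁻¹.
For low-spin the configuration is t2g^5 e_g^0: orbital energy -2.0 × 11560 = -23120 cm⁻¹, and 2 additional pairs relative to high-spin add 42080 cm⁻¹, giving 18960 cm⁻¹.
Thus E(LS) − E(HS) = 18960 cm⁻¹.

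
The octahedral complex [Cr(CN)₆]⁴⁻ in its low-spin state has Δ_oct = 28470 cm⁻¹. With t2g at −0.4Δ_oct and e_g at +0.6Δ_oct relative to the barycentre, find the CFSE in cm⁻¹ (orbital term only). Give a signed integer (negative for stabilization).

-45552

Each CN⁻ contributes -1; 6 × (-1) = -6. With overall charge -4, Cr is in the +2 oxidation state.
Cr is in group 6, so Cr²⁺ is d⁴ (6 − 2 = 4).
Configuration: t2g^4 e_g^0.
The orbital stabilization is -1.6Δ_oct = -1.6 × 28470 = -45552 cm⁻¹.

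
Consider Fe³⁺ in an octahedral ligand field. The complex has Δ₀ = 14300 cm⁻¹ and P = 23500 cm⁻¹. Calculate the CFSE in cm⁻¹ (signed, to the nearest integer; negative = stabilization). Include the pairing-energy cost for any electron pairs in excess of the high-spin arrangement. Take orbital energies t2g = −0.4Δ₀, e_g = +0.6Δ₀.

0

Fe³⁺: group 8, so d-count = 8 − 3 = 5.
With Δ₀ < P the complex is high-spin.
That gives t2g^3 e_g^2.
Orbital CFSE = 0.0Δ₀ = 0.0 × 14300 = 0 cm⁻¹.
High-spin has no excess pairs, so no pairing correction applies.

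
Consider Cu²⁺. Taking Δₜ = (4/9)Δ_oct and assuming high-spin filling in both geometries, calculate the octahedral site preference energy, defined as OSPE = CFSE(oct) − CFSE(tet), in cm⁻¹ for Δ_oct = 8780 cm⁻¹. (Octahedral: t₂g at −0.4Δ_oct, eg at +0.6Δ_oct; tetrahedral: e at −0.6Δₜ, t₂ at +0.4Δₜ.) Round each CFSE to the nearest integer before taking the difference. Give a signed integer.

Cu is in group 11, so Cu²⁺ is d⁹ (11 − 2 = 9).
Octahedral (high-spin): t2g^6 e_g^3, CFSE = 6(−0.4) + 3(+0.6) = -0.6Δ_oct = -0.6 × 8780 = -5268 cm⁻¹.
In a tetrahedral site the filling is e^4 t2^5: CFSE(tet) = -0.4Δₜ = -0.4 × (4/9)(8780) = -1561 cm⁻¹.
OSPE = -5268 − (-1561) = -3707 cm⁻¹.

-3707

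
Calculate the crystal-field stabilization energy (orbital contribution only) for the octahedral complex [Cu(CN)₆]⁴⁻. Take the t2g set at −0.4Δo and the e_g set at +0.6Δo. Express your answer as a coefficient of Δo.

Each CN⁻ contributes -1; 6 × (-1) = -6. With overall charge -4, Cu is in the +2 oxidation state.
Group 11 minus oxidation state +2 gives a d⁹ configuration for Cu²⁺.
For octahedral d⁹ the high- and low-spin configurations coincide.
Configuration: t2g^6 e_g^3.
CFSE = 6(-0.4Δo) + 3(0.6Δo) = -2.4Δo + 1.8Δo = -0.6Δo.

-0.6 Δo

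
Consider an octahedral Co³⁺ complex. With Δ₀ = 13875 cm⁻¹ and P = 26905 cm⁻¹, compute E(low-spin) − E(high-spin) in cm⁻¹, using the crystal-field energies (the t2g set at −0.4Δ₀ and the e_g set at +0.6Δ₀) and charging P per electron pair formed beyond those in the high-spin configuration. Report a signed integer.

Co³⁺: group 9, so d-count = 9 − 3 = 6.
In the high-spin limit (t2g^4 e_g^2) the orbital term is -0.4Δ₀ = -5550 cm⁻¹, with no excess pairing.
For low-spin the configuration is t2g^6 e_g^0: orbital energy -2.4 × 13875 = -33300 cm⁻¹, and 2 additional pairs relative to high-spin add 53810 cm⁻¹, giving 20510 cm⁻¹.
E(LS) − E(HS) = 20510 − (-5550) = 26060 cm⁻¹.

26060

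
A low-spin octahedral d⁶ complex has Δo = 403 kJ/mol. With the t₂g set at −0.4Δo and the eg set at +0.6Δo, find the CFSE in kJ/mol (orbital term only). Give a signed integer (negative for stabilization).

Electron filling gives t₂g⁶ eg⁰.
CFSE(orbital) = 6×(-0.4Δo) + 0×(0.6Δo) = -2.4Δo; with Δo = 403 kJ/mol that is -967 kJ/mol.

-967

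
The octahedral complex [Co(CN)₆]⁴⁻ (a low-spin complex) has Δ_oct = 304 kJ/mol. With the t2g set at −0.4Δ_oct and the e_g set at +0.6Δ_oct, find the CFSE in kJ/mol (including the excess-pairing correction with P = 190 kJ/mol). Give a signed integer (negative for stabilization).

Each CN⁻ contributes -1; 6 × (-1) = -6. With overall charge -4, Co is in the +2 oxidation state.
Co²⁺: group 9, so d-count = 9 − 2 = 7.
The d⁷ electrons fill as t2g^6 e_g^1.
The orbital stabilization is -1.8Δ_oct = -1.8 × 304 = -547 kJ/mol.
High-spin d⁷ would be t2g^5 e_g^2 with 2 pairs; low-spin has 3, so 1 excess pair costs +1P = +190 kJ/mol.
Net CFSE = -547 + 190 = -357 kJ/mol.

-357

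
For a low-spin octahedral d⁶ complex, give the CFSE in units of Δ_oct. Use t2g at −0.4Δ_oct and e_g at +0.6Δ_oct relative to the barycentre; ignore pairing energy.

-2.4 Δ_oct

Configuration: t2g^6 e_g^0.
CFSE = 6(-0.4Δ_oct) + 0(0.6Δ_oct) = -2.4Δ_oct + 0.0Δ_oct = -2.4Δ_oct.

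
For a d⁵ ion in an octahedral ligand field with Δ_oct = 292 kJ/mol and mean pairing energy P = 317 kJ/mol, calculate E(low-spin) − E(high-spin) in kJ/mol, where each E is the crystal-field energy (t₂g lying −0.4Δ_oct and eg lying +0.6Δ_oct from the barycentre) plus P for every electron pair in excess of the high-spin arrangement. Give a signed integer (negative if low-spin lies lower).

50

In the high-spin limit (t₂g³ eg²) the orbital term is 0.0Δ_oct = 0 kJ/mol, with no excess pairing.
Low-spin: t₂g⁵ eg⁰, orbital CFSE = -2.0Δ_oct = -584 kJ/mol; plus 2 excess pairs × P = +634 kJ/mol; total 50 kJ/mol.
E(LS) − E(HS) = 50 − (0) = 50 kJ/mol.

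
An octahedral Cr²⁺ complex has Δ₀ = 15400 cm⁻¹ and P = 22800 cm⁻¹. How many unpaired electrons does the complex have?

Cr is in group 6, so Cr²⁺ is d⁴ (6 − 2 = 4).
Here Δ₀ < P (15400 < 22800), so the high-spin state is favoured.
Configuration: t2g^3 e_g^1.
Unpaired electrons: 4.

4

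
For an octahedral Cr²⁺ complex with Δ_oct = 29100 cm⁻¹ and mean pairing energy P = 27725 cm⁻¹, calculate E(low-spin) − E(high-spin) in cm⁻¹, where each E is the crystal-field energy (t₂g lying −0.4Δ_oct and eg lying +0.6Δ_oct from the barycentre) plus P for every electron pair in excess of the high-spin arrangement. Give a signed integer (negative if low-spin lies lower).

-1375

Cr is in group 6, so Cr²⁺ is d⁴ (6 − 2 = 4).
High-spin: t₂g³ eg¹, CFSE = -0.6Δ_oct = -17460 cm⁻¹.
For low-spin the configuration is t₂g⁴ eg⁰: orbital energy -1.6 × 29100 = -46560 cm⁻¹, and 1 additional pair relative to high-spin adds 27725 cm⁻¹, giving -18835 cm⁻¹.
The difference is -18835 − (-17460) = -1375 cm⁻¹, so low-spin lies lower.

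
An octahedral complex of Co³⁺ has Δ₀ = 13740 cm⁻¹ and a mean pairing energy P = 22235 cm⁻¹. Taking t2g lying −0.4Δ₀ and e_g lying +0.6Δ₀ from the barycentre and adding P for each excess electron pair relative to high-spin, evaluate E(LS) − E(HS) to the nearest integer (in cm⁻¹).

Co sits in group 9; removing 3 electrons leaves Co³⁺ with 9 − 3 = 6 d electrons.
In the high-spin limit (t2g^4 e_g^2) the orbital term is -0.4Δ₀ = -5496 cm⁻¹, with no excess pairing.
Low-spin: t2g^6 e_g^0, orbital CFSE = -2.4Δ₀ = -32976 cm⁻¹; plus 2 excess pairs × P = +44470 cm⁻¹; total 11494 cm⁻¹.
The difference is 11494 − (-5496) = 16990 cm⁻¹, so high-spin lies lower.

16990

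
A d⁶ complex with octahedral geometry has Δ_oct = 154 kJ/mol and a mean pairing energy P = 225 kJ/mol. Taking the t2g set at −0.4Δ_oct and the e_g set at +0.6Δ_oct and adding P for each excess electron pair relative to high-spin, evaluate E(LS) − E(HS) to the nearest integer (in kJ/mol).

142

High-spin: t2g^4 e_g^2, CFSE = -0.4Δ_oct = -62 kJ/mol.
Low-spin: t2g^6 e_g^0, orbital CFSE = -2.4Δ_oct = -370 kJ/mol; plus 2 excess pairs × P = +450 kJ/mol; total 80 kJ/mol.
E(LS) − E(HS) = 80 − (-62) = 142 kJ/mol.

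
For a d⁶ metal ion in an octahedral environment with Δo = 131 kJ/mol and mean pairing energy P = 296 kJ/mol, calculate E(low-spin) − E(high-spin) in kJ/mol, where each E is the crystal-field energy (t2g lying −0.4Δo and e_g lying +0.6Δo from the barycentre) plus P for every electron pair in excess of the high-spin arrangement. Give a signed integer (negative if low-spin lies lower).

High-spin d⁶ fills as t2g^4 e_g^2 with CFSE 4(−0.4) + 2(+0.6) = -0.4Δo = -52 kJ/mol.
For low-spin the configuration is t2g^6 e_g^0: orbital energy -2.4 × 131 = -314 kJ/mol, and 2 additional pairs relative to high-spin add 592 kJ/mol, giving 278 kJ/mol.
The difference is 278 − (-52) = 330 kJ/mol, so high-spin lies lower.

330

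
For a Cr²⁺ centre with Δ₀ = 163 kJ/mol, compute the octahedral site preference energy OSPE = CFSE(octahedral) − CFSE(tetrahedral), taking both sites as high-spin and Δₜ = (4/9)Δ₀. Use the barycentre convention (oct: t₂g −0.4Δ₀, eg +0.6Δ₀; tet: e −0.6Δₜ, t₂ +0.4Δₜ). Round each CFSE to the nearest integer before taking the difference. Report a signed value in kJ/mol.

Cr²⁺: group 6, so d-count = 6 − 2 = 4.
In an octahedral site d⁴ (HS) is t2g^3 e_g^1, giving CFSE(oct) = -0.6Δ₀ = -98 kJ/mol.
In a tetrahedral site the filling is e^2 t2^2: CFSE(tet) = -0.4Δₜ = -0.4 × (4/9)(163) = -29 kJ/mol.
OSPE = CFSE(oct) − CFSE(tet) = -98 − (-29) = -69 kJ/mol.

-69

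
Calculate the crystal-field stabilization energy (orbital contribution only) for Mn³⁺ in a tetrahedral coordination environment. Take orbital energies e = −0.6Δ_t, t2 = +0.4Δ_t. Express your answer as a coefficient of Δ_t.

-0.4 Δ_t

Mn is in group 7, so Mn³⁺ is d⁴ (7 − 3 = 4).
Tetrahedral splitting is small, so the complex is high-spin.
Configuration: e^2 t2^2.
CFSE = 2(-0.6Δ_t) + 2(0.4Δ_t) = -1.2Δ_t + 0.8Δ_t = -0.4Δ_t.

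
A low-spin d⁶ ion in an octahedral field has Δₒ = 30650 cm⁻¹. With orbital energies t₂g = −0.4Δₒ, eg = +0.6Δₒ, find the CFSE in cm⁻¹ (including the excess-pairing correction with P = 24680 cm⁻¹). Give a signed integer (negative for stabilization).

Configuration: t₂g⁶ eg⁰.
Orbital CFSE = 6(-0.4) + 0(0.6) = -2.4Δₒ = -2.4 × 30650 = -73560 cm⁻¹.
Relative to high-spin t₂g⁴ eg² (1 paired), the low-spin configuration has 2 additional pairs, contributing +2 × 24680 = +49360 cm⁻¹.
Overall CFSE = -73560 + 49360 = -24200 cm⁻¹.

-24200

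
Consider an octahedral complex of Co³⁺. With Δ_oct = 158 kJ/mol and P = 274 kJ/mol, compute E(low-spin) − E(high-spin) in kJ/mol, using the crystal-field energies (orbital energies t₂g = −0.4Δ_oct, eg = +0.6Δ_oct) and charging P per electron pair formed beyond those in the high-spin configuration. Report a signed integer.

Co is in group 9, so Co³⁺ is d⁶ (9 − 3 = 6).
High-spin d⁶ fills as t₂g⁴ eg² with CFSE 4(−0.4) + 2(+0.6) = -0.4Δ_oct = -63 kJ/mol.
For low-spin the configuration is t₂g⁶ eg⁰: orbital energy -2.4 × 158 = -379 kJ/mol, and 2 additional pairs relative to high-spin add 548 kJ/mol, giving 169 kJ/mol.
E(LS) − E(HS) = 169 − (-63) = 232 kJ/mol.

232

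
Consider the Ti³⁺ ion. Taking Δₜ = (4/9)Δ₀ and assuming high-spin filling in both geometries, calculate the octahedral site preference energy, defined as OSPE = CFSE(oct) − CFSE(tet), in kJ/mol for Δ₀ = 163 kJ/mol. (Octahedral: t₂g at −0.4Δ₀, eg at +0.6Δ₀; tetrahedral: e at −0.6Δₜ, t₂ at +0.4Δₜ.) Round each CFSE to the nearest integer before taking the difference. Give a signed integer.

Ti sits in group 4; removing 3 electrons leaves Ti³⁺ with 4 − 3 = 1 d electrons.
Octahedral high-spin t₂g¹ eg⁰: CFSE = -0.4 × 163 = -65 kJ/mol.
In a tetrahedral site the filling is e¹ t₂⁰: CFSE(tet) = -0.6Δₜ = -0.6 × (4/9)(163) = -43 kJ/mol.
OSPE = CFSE(oct) − CFSE(tet) = -65 − (-43) = -22 kJ/mol.

-22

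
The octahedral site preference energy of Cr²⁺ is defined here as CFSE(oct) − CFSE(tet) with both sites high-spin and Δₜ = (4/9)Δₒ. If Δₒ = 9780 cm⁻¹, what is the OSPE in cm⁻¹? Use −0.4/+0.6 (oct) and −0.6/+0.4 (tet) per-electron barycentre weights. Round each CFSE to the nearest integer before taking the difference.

-4129

Group 6 minus oxidation state +2 gives a d⁴ configuration for Cr²⁺.
Octahedral (high-spin): t2g^3 e_g^1, CFSE = 3(−0.4) + 1(+0.6) = -0.6Δₒ = -0.6 × 9780 = -5868 cm⁻¹.
Tetrahedral: e^2 t2^2, CFSE = 2(−0.6) + 2(+0.4) = -0.4Δₜ = -0.4 × (4/9) × 9780 = -1739 cm⁻¹.
OSPE = -5868 − (-1739) = -4129 cm⁻¹.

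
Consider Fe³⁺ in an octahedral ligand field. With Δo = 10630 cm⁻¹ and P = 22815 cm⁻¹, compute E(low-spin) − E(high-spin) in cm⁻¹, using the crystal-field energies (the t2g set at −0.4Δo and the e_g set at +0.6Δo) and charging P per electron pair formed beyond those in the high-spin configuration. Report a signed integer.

24370

Fe³⁺: group 8, so d-count = 8 − 3 = 5.
In the high-spin limit (t2g^3 e_g^2) the orbital term is 0.0Δo = 0 cm⁻¹, with no excess pairing.
Low-spin t2g^5 e_g^0 gives -2.0Δo = -21260 cm⁻¹, but forming 2 extra pairs costs 2P = 45630 cm⁻¹, so E(LS) = -21260 + 45630 = 24370 cm⁻¹.
Thus E(LS) − E(HS) = 24370 cm⁻¹.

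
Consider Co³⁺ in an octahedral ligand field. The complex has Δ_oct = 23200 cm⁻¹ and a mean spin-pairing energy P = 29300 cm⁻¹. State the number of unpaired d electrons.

Co sits in group 9; removing 3 electrons leaves Co³⁺ with 9 − 3 = 6 d electrons.
Since Δ_oct = 23200 cm⁻¹ < P = 29300 cm⁻¹, the complex adopts the high-spin configuration.
Filling d⁶ accordingly: t₂g⁴ eg².
Unpaired electrons: 4.

4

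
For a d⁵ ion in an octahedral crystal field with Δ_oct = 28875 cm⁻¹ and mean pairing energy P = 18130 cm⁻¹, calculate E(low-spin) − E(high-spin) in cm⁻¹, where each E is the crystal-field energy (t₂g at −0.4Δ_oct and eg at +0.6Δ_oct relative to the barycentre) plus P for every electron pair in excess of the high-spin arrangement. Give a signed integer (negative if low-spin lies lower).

-21490

High-spin d⁵ fills as t₂g³ eg² with CFSE 3(−0.4) + 2(+0.6) = 0.0Δ_oct = 0 cm⁻¹.
Low-spin t₂g⁵ eg⁰ gives -2.0Δ_oct = -57750 cm⁻¹, but forming 2 extra pairs costs 2P = 36260 cm⁻¹, so E(LS) = -57750 + 36260 = -21490 cm⁻¹.
Thus E(LS) − E(HS) = -21490 cm⁻¹.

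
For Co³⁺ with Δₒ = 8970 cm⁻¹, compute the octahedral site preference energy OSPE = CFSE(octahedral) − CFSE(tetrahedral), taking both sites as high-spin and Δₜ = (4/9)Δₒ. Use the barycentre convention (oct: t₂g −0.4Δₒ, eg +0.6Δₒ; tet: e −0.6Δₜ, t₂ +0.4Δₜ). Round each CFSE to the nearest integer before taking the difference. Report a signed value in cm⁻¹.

Co³⁺: group 9, so d-count = 9 − 3 = 6.
Octahedral (high-spin): t₂g⁴ eg², CFSE = 4(−0.4) + 2(+0.6) = -0.4Δₒ = -0.4 × 8970 = -3588 cm⁻¹.
In a tetrahedral site the filling is e³ t₂³: CFSE(tet) = -0.6Δₜ = -0.6 × (4/9)(8970) = -2392 cm⁻¹.
OSPE = CFSE(oct) − CFSE(tet) = -3588 − (-2392) = -1196 cm⁻¹.

-1196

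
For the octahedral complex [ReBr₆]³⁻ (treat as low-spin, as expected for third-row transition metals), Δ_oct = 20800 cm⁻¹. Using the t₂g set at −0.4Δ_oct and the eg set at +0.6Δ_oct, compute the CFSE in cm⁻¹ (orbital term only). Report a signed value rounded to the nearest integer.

-33280

Each Br⁻ contributes -1; 6 × (-1) = -6. With overall charge -3, Re is in the +3 oxidation state.
Group 7 minus oxidation state +3 gives a d⁴ configuration for Re³⁺.
Configuration: t₂g⁴ eg⁰.
CFSE(orbital) = 4×(-0.4Δ_oct) + 0×(0.6Δ_oct) = -1.6Δ_oct; with Δ_oct = 20800 cm⁻¹ that is -33280 cm⁻¹.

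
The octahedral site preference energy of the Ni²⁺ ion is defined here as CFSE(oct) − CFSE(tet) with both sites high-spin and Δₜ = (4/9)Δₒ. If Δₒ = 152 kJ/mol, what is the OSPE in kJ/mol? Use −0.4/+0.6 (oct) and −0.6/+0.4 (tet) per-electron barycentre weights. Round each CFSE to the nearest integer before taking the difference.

Ni²⁺: group 10, so d-count = 10 − 2 = 8.
Octahedral high-spin t₂g⁶ eg²: CFSE = -1.2 × 152 = -182 kJ/mol.
In a tetrahedral site the filling is e⁴ t₂⁴: CFSE(tet) = -0.8Δₜ = -0.8 × (4/9)(152) = -54 kJ/mol.
OSPE = -182 − (-54) = -128 kJ/mol.

-128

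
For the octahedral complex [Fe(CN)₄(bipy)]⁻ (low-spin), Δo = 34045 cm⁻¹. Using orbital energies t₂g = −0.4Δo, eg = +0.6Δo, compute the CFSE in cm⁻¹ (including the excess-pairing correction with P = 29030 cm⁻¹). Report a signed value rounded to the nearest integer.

-10030

Ligand charges: 4×(-1) from CN⁻ and 1×(+0) from bipy sum to -4; with overall charge -1, Fe is +3.
Fe³⁺: group 8, so d-count = 8 − 3 = 5.
Electron filling gives t₂g⁵ eg⁰.
The orbital stabilization is -2.0Δo = -2.0 × 34045 = -68090 cm⁻¹.
Pairing penalty: 2 pairs vs 0 in the high-spin reference → 2 extra × P = 58060 cm⁻¹.
Net CFSE = -68090 + 58060 = -10030 cm⁻¹.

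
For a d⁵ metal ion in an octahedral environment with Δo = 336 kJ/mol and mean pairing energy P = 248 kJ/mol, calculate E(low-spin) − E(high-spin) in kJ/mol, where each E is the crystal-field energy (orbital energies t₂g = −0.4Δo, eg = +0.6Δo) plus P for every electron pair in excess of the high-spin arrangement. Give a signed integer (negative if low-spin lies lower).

-176

High-spin: t₂g³ eg², CFSE = 0.0Δo = 0 kJ/mol.
For low-spin the configuration is t₂g⁵ eg⁰: orbital energy -2.0 × 336 = -672 kJ/mol, and 2 additional pairs relative to high-spin add 496 kJ/mol, giving -176 kJ/mol.
E(LS) − E(HS) = -176 − (0) = -176 kJ/mol.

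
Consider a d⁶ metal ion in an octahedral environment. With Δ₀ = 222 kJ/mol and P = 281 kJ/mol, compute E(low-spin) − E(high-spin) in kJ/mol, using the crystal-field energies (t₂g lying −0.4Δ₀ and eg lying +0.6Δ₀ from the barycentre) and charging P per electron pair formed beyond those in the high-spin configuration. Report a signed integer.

118

High-spin: t₂g⁴ eg², CFSE = -0.4Δ₀ = -89 kJ/mol.
Low-spin: t₂g⁶ eg⁰, orbital CFSE = -2.4Δ₀ = -533 kJ/mol; plus 2 excess pairs × P = +562 kJ/mol; total 29 kJ/mol.
Thus E(LS) − E(HS) = 118 kJ/mol.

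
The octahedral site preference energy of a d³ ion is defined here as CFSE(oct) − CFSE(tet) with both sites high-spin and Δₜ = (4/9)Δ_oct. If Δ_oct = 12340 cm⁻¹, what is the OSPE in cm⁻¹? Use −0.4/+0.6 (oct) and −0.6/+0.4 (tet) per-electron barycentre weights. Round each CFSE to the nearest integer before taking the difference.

-10420

Octahedral (high-spin): t2g^3 e_g^0, CFSE = 3(−0.4) + 0(+0.6) = -1.2Δ_oct = -1.2 × 12340 = -14808 cm⁻¹.
Tetrahedral: e^2 t2^1, CFSE = 2(−0.6) + 1(+0.4) = -0.8Δₜ = -0.8 × (4/9) × 12340 = -4388 cm⁻¹.
OSPE = CFSE(oct) − CFSE(tet) = -14808 − (-4388) = -10420 cm⁻¹.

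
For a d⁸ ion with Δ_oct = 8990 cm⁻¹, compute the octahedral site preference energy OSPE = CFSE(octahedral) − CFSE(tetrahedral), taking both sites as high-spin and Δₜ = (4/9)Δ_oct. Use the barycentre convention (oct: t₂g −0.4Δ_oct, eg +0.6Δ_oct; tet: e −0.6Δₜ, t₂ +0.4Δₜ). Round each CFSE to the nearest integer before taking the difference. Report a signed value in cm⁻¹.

In an octahedral site d⁸ (HS) is t₂g⁶ eg², giving CFSE(oct) = -1.2Δ_oct = -10788 cm⁻¹.
Tetrahedral: e⁴ t₂⁴, CFSE = 4(−0.6) + 4(+0.4) = -0.8Δₜ = -0.8 × (4/9) × 8990 = -3196 cm⁻¹.
Subtracting, OSPE = -10788 − (-3196) = -7592 cm⁻¹.

-7592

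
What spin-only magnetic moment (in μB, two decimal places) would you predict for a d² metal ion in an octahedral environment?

For octahedral d² the high- and low-spin configurations coincide.
Configuration: t₂g² eg⁰ → 2 unpaired electrons.
μ(spin-only) = √[2(2+2)] = √8 ≈ 2.83 μB.

2.83 μB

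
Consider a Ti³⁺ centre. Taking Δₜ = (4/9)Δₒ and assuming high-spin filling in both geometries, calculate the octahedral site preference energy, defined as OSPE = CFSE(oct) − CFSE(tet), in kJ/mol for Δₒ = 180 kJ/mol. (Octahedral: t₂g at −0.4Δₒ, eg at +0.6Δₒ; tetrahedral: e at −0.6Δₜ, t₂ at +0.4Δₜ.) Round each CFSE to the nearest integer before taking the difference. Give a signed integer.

Ti sits in group 4; removing 3 electrons leaves Ti³⁺ with 4 − 3 = 1 d electrons.
Octahedral (high-spin): t2g^1 e_g^0, CFSE = 1(−0.4) + 0(+0.6) = -0.4Δₒ = -0.4 × 180 = -72 kJ/mol.
Tetrahedral: e^1 t2^0, CFSE = 1(−0.6) + 0(+0.4) = -0.6Δₜ = -0.6 × (4/9) × 180 = -48 kJ/mol.
Subtracting, OSPE = -72 − (-48) = -24 kJ/mol.

-24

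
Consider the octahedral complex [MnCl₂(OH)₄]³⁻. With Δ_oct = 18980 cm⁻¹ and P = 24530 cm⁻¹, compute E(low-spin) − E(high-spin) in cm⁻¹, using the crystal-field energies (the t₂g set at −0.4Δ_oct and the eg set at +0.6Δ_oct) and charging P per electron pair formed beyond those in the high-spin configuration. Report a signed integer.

5550

Ligand charges: 2×(-1) from Cl⁻ and 4×(-1) from OH⁻ sum to -6; with overall charge -3, Mn is +3.
Mn sits in group 7; removing 3 electrons leaves Mn³⁺ with 7 − 3 = 4 d electrons.
In the high-spin limit (t₂g³ eg¹) the orbital term is -0.6Δ_oct = -11388 cm⁻¹, with no excess pairing.
Low-spin t₂g⁴ eg⁰ gives -1.6Δ_oct = -30368 cm⁻¹, but forming 1 extra pair costs 1P = 24530 cm⁻¹, so E(LS) = -30368 + 24530 = -5838 cm⁻¹.
The difference is -5838 − (-11388) = 5550 cm⁻¹, so high-spin lies lower.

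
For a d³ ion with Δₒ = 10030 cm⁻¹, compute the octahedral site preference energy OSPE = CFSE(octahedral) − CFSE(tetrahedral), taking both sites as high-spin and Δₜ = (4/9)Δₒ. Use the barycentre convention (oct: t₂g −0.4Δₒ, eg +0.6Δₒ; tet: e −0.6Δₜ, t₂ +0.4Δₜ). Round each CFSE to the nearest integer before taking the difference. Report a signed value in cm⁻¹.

Octahedral (high-spin): t₂g³ eg⁰, CFSE = 3(−0.4) + 0(+0.6) = -1.2Δₒ = -1.2 × 10030 = -12036 cm⁻¹.
In a tetrahedral site the filling is e² t₂¹: CFSE(tet) = -0.8Δₜ = -0.8 × (4/9)(10030) = -3566 cm⁻¹.
OSPE = CFSE(oct) − CFSE(tet) = -12036 − (-3566) = -8470 cm⁻¹.

-8470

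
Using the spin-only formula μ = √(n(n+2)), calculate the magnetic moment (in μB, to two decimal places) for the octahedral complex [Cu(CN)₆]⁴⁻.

1.73 μB

Each CN⁻ contributes -1; 6 × (-1) = -6. With overall charge -4, Cu is in the +2 oxidation state.
Cu sits in group 11; removing 2 electrons leaves Cu²⁺ with 11 − 2 = 9 d electrons.
For octahedral d⁹ the high- and low-spin configurations coincide.
Configuration: t2g^6 e_g^3 → 1 unpaired electron.
μ(spin-only) = √[1(1+2)] = √3 ≈ 1.73 μB.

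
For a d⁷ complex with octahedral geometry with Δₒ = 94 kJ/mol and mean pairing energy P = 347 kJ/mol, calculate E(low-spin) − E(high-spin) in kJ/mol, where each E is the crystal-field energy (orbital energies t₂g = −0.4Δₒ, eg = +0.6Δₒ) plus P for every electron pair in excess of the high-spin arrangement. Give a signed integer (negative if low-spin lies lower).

253

In the high-spin limit (t₂g⁵ eg²) the orbital term is -0.8Δₒ = -75 kJ/mol, with no excess pairing.
Low-spin: t₂g⁶ eg¹, orbital CFSE = -1.8Δₒ = -169 kJ/mol; plus 1 excess pair × P = +347 kJ/mol; total 178 kJ/mol.
E(LS) − E(HS) = 178 − (-75) = 253 kJ/mol.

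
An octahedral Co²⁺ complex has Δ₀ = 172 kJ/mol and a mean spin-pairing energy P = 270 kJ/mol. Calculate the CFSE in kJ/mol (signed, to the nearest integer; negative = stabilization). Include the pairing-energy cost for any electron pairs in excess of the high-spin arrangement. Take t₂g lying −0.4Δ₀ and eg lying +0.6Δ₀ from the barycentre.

-138

Group 9 minus oxidation state +2 gives a d⁷ configuration for Co²⁺.
Since Δ₀ = 172 kJ/mol < P = 270 kJ/mol, the complex adopts the high-spin configuration.
Configuration: t₂g⁵ eg².
Orbital CFSE = -0.8Δ₀ = -0.8 × 172 = -138 kJ/mol.
High-spin has no excess pairs, so no pairing correction applies.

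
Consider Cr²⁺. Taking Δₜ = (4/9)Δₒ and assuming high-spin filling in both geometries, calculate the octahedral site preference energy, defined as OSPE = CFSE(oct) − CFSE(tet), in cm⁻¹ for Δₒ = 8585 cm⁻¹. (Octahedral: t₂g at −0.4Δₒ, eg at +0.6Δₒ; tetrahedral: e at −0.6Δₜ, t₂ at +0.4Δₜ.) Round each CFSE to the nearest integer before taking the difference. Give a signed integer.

-3625

Cr is in group 6, so Cr²⁺ is d⁴ (6 − 2 = 4).
In an octahedral site d⁴ (HS) is t₂g³ eg¹, giving CFSE(oct) = -0.6Δₒ = -5151 cm⁻¹.
Tetrahedral e² t₂² gives -0.4Δₜ = -0.4 × (4/9) × 8585 = -1526 cm⁻¹.
Subtracting, OSPE = -5151 − (-1526) = -3625 cm⁻¹.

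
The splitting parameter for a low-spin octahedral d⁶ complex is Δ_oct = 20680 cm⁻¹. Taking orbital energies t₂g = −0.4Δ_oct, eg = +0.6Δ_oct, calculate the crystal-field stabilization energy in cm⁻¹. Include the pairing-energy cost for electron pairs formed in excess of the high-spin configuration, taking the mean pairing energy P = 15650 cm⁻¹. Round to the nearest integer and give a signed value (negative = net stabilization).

-18332

The d⁶ electrons fill as t₂g⁶ eg⁰.
The orbital stabilization is -2.4Δ_oct = -2.4 × 20680 = -49632 cm⁻¹.
Pairing penalty: 3 pairs vs 1 in the high-spin reference → 2 extra × P = 31300 cm⁻¹.
Overall CFSE = -49632 + 31300 = -18332 cm⁻¹.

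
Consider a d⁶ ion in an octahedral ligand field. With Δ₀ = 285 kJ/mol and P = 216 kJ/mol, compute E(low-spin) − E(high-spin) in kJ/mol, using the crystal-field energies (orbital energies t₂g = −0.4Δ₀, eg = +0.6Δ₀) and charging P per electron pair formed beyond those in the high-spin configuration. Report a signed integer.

High-spin d⁶ fills as t₂g⁴ eg² with CFSE 4(−0.4) + 2(+0.6) = -0.4Δ₀ = -114 kJ/mol.
For low-spin the configuration is t₂g⁶ eg⁰: orbital energy -2.4 × 285 = -684 kJ/mol, and 2 additional pairs relative to high-spin add 432 kJ/mol, giving -252 kJ/mol.
The difference is -252 − (-114) = -138 kJ/mol, so low-spin lies lower.

-138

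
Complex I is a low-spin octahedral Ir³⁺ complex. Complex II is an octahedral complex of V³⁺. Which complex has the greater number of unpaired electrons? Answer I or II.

I: Group 9 minus oxidation state +3 gives a d⁶ configuration for Ir³⁺; t2g^6 e_g^0 → 0 unpaired.
II: V³⁺: group 5, so d-count = 5 − 3 = 2; For octahedral d² the high- and low-spin configurations coincide; t2g^2 e_g^0 → 2 unpaired.
So II has more unpaired electrons.

II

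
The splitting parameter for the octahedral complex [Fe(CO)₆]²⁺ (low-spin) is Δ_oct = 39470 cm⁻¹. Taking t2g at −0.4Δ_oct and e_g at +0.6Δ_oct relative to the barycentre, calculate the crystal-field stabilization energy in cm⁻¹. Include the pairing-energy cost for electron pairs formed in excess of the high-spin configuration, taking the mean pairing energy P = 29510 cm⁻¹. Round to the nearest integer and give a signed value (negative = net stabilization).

-35708

CO is neutral, so the +2 overall charge sits on Fe: oxidation state +2.
Fe is in group 8, so Fe²⁺ is d⁶ (8 − 2 = 6).
Configuration: t2g^6 e_g^0.
CFSE(orbital) = 6×(-0.4Δ_oct) + 0×(0.6Δ_oct) = -2.4Δ_oct; with Δ_oct = 39470 cm⁻¹ that is -94728 cm⁻¹.
Relative to high-spin t2g^4 e_g^2 (1 paired), the low-spin configuration has 2 additional pairs, contributing +2 × 29510 = +59020 cm⁻¹.
Overall CFSE = -94728 + 59020 = -35708 cm⁻¹.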